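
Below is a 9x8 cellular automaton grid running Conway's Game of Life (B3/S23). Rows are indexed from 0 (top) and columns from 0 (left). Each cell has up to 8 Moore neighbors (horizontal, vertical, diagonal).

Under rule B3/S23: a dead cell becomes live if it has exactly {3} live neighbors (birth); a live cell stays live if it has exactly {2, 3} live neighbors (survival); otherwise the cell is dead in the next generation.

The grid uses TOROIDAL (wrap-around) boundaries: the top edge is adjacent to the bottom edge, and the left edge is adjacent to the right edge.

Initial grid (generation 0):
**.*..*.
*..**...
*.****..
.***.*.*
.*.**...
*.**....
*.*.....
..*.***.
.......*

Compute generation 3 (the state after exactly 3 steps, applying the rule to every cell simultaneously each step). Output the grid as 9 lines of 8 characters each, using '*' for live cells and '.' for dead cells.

Answer: ....*...
...*..*.
...*....
....***.
.....**.
..*****.
..***...
........
........

Derivation:
Simulating step by step:
Generation 0 (given above): 30 live cells
Generation 1: 29 live cells
*****...
*.......
*....***
.....**.
........
*...*...
..*.**.*
.*.*.***
*****..*
Generation 2: 16 live cells
....*...
..*****.
*....*..
.....*..
.....*..
...***..
.**....*
........
........
Generation 3: 17 live cells
(generation 3 grid is the final answer)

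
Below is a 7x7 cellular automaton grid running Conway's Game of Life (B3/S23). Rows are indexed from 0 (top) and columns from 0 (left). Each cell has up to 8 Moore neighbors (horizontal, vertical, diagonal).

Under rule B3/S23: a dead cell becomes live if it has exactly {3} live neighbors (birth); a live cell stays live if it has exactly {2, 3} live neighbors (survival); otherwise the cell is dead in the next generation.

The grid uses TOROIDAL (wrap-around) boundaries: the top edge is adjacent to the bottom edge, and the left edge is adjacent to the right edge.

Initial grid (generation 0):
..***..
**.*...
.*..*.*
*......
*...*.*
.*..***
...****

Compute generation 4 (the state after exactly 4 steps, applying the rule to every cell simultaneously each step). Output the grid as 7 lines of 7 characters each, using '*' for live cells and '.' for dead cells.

Simulating step by step:
Generation 0 (given above): 21 live cells
Generation 1: 14 live cells
**....*
**...*.
.**...*
.*.....
.*..*..
.......
*.....*
Generation 2: 8 live cells
.....*.
.....*.
..*...*
.*.....
.......
*......
.*....*
Generation 3: 7 live cells
.....**
.....**
.......
.......
.......
*......
*.....*
Generation 4: 6 live cells
(generation 4 grid is the final answer)

Answer: .......
.....**
.......
.......
.......
*.....*
*....*.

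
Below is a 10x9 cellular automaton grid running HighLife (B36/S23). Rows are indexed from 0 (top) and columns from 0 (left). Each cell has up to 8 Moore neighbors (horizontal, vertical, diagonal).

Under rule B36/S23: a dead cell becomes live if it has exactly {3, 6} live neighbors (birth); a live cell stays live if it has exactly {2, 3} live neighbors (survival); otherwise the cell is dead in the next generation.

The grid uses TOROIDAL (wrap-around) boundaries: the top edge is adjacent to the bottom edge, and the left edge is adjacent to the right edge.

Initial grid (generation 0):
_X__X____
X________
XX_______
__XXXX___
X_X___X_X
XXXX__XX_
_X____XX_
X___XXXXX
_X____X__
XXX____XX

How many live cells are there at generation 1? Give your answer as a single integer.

Simulating step by step:
Generation 0 (given above): 35 live cells
Generation 1: 32 live cells
__X______
X________
XXXXX____
__XXXX__X
XX_X__X_X
___X_X___
___XX___X
XX______X
X_X____XX
__X____XX
Population at generation 1: 32

Answer: 32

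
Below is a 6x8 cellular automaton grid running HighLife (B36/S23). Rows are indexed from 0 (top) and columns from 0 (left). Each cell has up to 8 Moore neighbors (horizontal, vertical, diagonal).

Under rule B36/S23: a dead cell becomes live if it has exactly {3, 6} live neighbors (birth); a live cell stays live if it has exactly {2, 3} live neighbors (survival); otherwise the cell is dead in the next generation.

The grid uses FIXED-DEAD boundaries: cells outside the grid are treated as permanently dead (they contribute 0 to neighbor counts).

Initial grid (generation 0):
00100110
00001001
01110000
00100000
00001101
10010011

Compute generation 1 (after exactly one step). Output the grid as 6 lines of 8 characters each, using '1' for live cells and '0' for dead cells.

Simulating step by step:
Generation 0 (given above): 16 live cells
Generation 1: 20 live cells
(generation 1 grid is the final answer)

Answer: 00000110
01001110
01110000
01101000
00011101
00001111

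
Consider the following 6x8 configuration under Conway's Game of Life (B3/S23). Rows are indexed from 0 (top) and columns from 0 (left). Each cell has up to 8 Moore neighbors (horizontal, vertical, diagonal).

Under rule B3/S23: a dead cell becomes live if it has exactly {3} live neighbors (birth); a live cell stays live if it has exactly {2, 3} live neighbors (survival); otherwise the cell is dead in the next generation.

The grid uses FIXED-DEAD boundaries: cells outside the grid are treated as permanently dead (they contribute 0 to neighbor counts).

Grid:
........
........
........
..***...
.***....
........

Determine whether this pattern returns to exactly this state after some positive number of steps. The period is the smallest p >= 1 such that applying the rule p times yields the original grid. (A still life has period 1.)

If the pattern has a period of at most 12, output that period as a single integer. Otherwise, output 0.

Answer: 2

Derivation:
Simulating and comparing each generation to the original:
Gen 0 (original, given above): 6 live cells
Gen 1: 6 live cells, differs from original
Gen 2: 6 live cells, MATCHES original -> period = 2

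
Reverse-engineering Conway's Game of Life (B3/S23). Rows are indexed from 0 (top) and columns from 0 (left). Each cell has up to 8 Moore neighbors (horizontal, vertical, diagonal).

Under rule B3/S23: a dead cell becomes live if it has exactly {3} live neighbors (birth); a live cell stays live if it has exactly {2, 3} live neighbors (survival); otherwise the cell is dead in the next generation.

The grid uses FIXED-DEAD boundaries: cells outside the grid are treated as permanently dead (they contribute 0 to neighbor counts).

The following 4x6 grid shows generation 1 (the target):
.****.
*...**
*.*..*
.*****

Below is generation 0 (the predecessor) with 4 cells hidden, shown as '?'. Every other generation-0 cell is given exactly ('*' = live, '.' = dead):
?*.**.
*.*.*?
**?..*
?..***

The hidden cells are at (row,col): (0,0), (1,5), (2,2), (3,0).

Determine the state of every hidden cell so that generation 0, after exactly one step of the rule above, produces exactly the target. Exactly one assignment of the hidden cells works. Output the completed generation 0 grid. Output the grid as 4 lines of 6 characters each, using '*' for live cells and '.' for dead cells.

Hidden generation-0 cells (in order): (0,0), (1,5), (2,2), (3,0).
A hidden cell only influences target cells in its own 3x3 neighborhood. Try each of the 2^4 = 16 assignments, step the completed generation 0 forward once under B3/S23, and compare with the target:
  (0,0)=. (1,5)=. (2,2)=. (3,0)=. -> step gives (1,2)='*' but target has '.' -> reject
  (0,0)=. (1,5)=. (2,2)=. (3,0)=* -> step gives (1,2)='*' but target has '.' -> reject
  (0,0)=. (1,5)=. (2,2)=* (3,0)=. -> step reproduces the target at every cell -> ACCEPT
  (0,0)=. (1,5)=. (2,2)=* (3,0)=* -> step gives (3,0)='*' but target has '.' -> reject
  (0,0)=. (1,5)=* (2,2)=. (3,0)=. -> step gives (0,5)='*' but target has '.' -> reject
  (0,0)=. (1,5)=* (2,2)=. (3,0)=* -> step gives (0,5)='*' but target has '.' -> reject
  (0,0)=. (1,5)=* (2,2)=* (3,0)=. -> step gives (0,5)='*' but target has '.' -> reject
  (0,0)=. (1,5)=* (2,2)=* (3,0)=* -> step gives (0,5)='*' but target has '.' -> reject
  (0,0)=* (1,5)=. (2,2)=. (3,0)=. -> step gives (0,0)='*' but target has '.' -> reject
  (0,0)=* (1,5)=. (2,2)=. (3,0)=* -> step gives (0,0)='*' but target has '.' -> reject
  (0,0)=* (1,5)=. (2,2)=* (3,0)=. -> step gives (0,0)='*' but target has '.' -> reject
  (0,0)=* (1,5)=. (2,2)=* (3,0)=* -> step gives (0,0)='*' but target has '.' -> reject
  (0,0)=* (1,5)=* (2,2)=. (3,0)=. -> step gives (0,0)='*' but target has '.' -> reject
  (0,0)=* (1,5)=* (2,2)=. (3,0)=* -> step gives (0,0)='*' but target has '.' -> reject
  (0,0)=* (1,5)=* (2,2)=* (3,0)=. -> step gives (0,0)='*' but target has '.' -> reject
  (0,0)=* (1,5)=* (2,2)=* (3,0)=* -> step gives (0,0)='*' but target has '.' -> reject
Unique solution: (0,0)=dead, (1,5)=dead, (2,2)=live, (3,0)=dead.
Check: live-neighbor counts of every cell in the completed generation 0:
223322
364533
243553
233232
Applying B3/S23 to generation 0 with these counts gives:
.****.
*...**
*.*..*
.*****
which matches the target exactly.

Answer: .*.**.
*.*.*.
***..*
...***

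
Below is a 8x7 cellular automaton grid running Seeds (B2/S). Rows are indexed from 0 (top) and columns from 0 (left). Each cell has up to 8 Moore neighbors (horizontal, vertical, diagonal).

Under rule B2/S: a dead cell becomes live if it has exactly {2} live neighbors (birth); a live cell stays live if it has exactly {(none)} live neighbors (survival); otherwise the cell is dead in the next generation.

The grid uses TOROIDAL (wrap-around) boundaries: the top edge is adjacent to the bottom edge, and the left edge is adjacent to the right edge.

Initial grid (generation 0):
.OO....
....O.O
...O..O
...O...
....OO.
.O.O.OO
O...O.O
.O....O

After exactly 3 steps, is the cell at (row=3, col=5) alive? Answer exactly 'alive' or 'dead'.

Simulating step by step:
Generation 0 (given above): 18 live cells
Generation 1: 11 live cells
...O..O
.O.....
O.O....
..O...O
O......
..O....
...O...
...O...
Generation 2: 13 live cells
O...O..
...O..O
...O..O
...O...
..OO..O
.O.O...
....O..
.......
Generation 3: 18 live cells
...O.OO
..O....
O....O.
O....OO
OO.....
O....O.
..OO...
...OOO.

Cell (3,5) at generation 3: 1 -> alive

Answer: alive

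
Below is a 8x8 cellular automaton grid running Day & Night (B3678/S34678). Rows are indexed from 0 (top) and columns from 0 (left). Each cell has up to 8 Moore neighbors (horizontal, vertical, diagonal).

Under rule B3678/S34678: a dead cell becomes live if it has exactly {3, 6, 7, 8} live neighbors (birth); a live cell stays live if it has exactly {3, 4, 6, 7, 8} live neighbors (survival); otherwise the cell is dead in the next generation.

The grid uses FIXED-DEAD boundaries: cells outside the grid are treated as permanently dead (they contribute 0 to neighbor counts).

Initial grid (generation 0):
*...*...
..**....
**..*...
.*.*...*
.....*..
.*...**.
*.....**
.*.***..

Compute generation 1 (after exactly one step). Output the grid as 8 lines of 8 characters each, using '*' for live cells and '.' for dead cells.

Simulating step by step:
Generation 0 (given above): 21 live cells
Generation 1: 17 live cells
(generation 1 grid is the final answer)

Answer: ...*....
*..**...
.*......
*.*.*...
..*.*...
.....***
.**...*.
......*.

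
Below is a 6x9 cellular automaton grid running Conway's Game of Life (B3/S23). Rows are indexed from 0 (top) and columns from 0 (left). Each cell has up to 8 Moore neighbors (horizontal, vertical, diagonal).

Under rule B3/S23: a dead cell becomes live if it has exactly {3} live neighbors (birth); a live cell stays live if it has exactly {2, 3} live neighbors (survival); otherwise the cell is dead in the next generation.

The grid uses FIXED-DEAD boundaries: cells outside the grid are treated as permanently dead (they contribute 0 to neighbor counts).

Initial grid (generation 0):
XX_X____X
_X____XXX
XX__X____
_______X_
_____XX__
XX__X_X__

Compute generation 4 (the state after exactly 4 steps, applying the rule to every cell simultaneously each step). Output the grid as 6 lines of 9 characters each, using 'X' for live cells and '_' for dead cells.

Answer: _______XX
______X_X
________X
______XXX
________X
______XX_

Derivation:
Simulating step by step:
Generation 0 (given above): 18 live cells
Generation 1: 16 live cells
XXX_____X
_______XX
XX____X_X
_____XX__
_____XXX_
______X__
Generation 2: 12 live cells
_X_____XX
__X_____X
_____XX_X
_________
_______X_
_____XXX_
Generation 3: 10 live cells
_______XX
______X_X
_______X_
______XX_
_______X_
______XX_
Generation 4: 11 live cells
(generation 4 grid is the final answer)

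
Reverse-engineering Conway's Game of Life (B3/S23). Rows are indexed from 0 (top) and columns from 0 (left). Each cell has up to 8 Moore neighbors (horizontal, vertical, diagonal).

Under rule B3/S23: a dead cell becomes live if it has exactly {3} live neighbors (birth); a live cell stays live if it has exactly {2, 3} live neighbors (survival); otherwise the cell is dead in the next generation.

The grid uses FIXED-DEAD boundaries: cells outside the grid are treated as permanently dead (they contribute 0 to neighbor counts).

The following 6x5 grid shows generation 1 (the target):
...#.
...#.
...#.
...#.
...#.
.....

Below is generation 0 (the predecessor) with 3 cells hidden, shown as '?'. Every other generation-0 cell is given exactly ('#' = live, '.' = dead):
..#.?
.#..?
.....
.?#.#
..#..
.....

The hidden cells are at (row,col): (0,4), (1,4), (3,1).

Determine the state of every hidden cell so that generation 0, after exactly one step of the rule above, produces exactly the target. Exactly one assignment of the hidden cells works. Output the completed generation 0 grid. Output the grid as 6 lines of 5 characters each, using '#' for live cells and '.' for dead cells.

Answer: ..#.#
.#..#
.....
..#.#
..#..
.....

Derivation:
Hidden generation-0 cells (in order): (0,4), (1,4), (3,1).
A hidden cell only influences target cells in its own 3x3 neighborhood. Try each of the 2^3 = 8 assignments, step the completed generation 0 forward once under B3/S23, and compare with the target:
  (0,4)=. (1,4)=. (3,1)=. -> step gives (0,3)='.' but target has '#' -> reject
  (0,4)=. (1,4)=. (3,1)=# -> step gives (0,3)='.' but target has '#' -> reject
  (0,4)=. (1,4)=# (3,1)=. -> step gives (0,3)='.' but target has '#' -> reject
  (0,4)=. (1,4)=# (3,1)=# -> step gives (0,3)='.' but target has '#' -> reject
  (0,4)=# (1,4)=. (3,1)=. -> step gives (0,3)='.' but target has '#' -> reject
  (0,4)=# (1,4)=. (3,1)=# -> step gives (0,3)='.' but target has '#' -> reject
  (0,4)=# (1,4)=# (3,1)=. -> step reproduces the target at every cell -> ACCEPT
  (0,4)=# (1,4)=# (3,1)=# -> step gives (2,1)='#' but target has '.' -> reject
Unique solution: (0,4)=live, (1,4)=live, (3,1)=dead.
Check: live-neighbor counts of every cell in the completed generation 0:
12131
11231
12232
02130
02131
01110
Applying B3/S23 to generation 0 with these counts gives:
...#.
...#.
...#.
...#.
...#.
.....
which matches the target exactly.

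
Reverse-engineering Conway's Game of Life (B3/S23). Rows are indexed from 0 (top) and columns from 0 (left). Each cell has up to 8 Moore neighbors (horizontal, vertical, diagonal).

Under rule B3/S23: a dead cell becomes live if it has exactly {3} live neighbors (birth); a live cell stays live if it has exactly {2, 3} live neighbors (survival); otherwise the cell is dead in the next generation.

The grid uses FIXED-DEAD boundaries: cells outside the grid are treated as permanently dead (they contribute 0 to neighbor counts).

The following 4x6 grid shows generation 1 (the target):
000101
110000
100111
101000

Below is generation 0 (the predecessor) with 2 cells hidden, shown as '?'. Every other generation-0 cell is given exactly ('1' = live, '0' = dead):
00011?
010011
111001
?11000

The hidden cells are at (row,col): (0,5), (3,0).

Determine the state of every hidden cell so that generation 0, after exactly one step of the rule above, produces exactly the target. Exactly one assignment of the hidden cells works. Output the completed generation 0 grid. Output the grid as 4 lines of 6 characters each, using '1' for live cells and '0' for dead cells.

Answer: 000111
010011
111001
011000

Derivation:
Hidden generation-0 cells (in order): (0,5), (3,0).
A hidden cell only influences target cells in its own 3x3 neighborhood. Try each of the 2^2 = 4 assignments, step the completed generation 0 forward once under B3/S23, and compare with the target:
  (0,5)=0 (3,0)=0 -> step gives (0,4)='1' but target has '0' -> reject
  (0,5)=0 (3,0)=1 -> step gives (0,4)='1' but target has '0' -> reject
  (0,5)=1 (3,0)=0 -> step reproduces the target at every cell -> ACCEPT
  (0,5)=1 (3,0)=1 -> step gives (2,0)='0' but target has '1' -> reject
Unique solution: (0,5)=live, (3,0)=dead.
Check: live-neighbor counts of every cell in the completed generation 0:
112243
334454
354332
343211
Applying B3/S23 to generation 0 with these counts gives:
000101
110000
100111
101000
which matches the target exactly.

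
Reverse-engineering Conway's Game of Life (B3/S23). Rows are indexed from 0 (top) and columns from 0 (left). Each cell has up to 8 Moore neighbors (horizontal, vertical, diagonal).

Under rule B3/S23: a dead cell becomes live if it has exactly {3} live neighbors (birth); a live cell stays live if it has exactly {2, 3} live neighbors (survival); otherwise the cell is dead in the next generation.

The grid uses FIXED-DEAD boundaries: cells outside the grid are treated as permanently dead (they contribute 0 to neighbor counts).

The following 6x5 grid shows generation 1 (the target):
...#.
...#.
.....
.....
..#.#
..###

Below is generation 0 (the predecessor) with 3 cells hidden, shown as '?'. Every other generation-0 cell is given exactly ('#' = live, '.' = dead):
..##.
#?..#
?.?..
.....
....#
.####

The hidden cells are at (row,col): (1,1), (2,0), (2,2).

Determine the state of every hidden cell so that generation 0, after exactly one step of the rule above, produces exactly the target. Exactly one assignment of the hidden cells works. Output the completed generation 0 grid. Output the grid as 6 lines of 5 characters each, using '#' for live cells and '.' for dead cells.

Answer: ..##.
#...#
.....
.....
....#
.####

Derivation:
Hidden generation-0 cells (in order): (1,1), (2,0), (2,2).
A hidden cell only influences target cells in its own 3x3 neighborhood. Try each of the 2^3 = 8 assignments, step the completed generation 0 forward once under B3/S23, and compare with the target:
  (1,1)=. (2,0)=. (2,2)=. -> step reproduces the target at every cell -> ACCEPT
  (1,1)=. (2,0)=. (2,2)=# -> step gives (1,1)='#' but target has '.' -> reject
  (1,1)=. (2,0)=# (2,2)=. -> step gives (1,1)='#' but target has '.' -> reject
  (1,1)=. (2,0)=# (2,2)=# -> step gives (1,2)='#' but target has '.' -> reject
  (1,1)=# (2,0)=. (2,2)=. -> step gives (0,1)='#' but target has '.' -> reject
  (1,1)=# (2,0)=. (2,2)=# -> step gives (0,1)='#' but target has '.' -> reject
  (1,1)=# (2,0)=# (2,2)=. -> step gives (0,1)='#' but target has '.' -> reject
  (1,1)=# (2,0)=# (2,2)=# -> step gives (0,1)='#' but target has '.' -> reject
Unique solution: (1,1)=dead, (2,0)=dead, (2,2)=dead.
Check: live-neighbor counts of every cell in the completed generation 0:
12122
02231
11011
00011
12342
11232
Applying B3/S23 to generation 0 with these counts gives:
...#.
...#.
.....
.....
..#.#
..###
which matches the target exactly.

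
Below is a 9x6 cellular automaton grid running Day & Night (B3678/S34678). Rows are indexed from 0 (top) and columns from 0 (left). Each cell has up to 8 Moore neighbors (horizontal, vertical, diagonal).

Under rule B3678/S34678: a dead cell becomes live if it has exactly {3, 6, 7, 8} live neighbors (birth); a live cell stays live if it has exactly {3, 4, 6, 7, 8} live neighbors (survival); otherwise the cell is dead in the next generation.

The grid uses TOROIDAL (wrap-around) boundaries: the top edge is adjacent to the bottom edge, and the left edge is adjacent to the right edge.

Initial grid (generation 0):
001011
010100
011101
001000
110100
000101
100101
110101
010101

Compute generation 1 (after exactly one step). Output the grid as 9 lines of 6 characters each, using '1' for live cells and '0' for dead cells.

Simulating step by step:
Generation 0 (given above): 25 live cells
Generation 1: 27 live cells
(generation 1 grid is the final answer)

Answer: 011010
011101
110110
000010
000010
010001
010011
110011
110111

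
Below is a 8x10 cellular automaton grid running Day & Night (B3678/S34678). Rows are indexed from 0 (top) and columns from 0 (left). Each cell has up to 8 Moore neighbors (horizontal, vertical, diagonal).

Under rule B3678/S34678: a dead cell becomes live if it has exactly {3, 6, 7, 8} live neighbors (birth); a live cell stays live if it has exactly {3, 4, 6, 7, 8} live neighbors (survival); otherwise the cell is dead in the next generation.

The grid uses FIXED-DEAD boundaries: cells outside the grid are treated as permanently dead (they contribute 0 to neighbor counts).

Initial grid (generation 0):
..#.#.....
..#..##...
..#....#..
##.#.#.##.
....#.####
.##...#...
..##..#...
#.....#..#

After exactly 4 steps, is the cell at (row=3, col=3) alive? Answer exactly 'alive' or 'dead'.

Simulating step by step:
Generation 0 (given above): 27 live cells
Generation 1: 22 live cells
...#.#....
.#........
..####.##.
..#.#....#
#..#..#.#.
..#...#.#.
..#..#.#..
..........
Generation 2: 21 live cells
..........
.....##...
.####.....
.####.#...
.###.#...#
.#.#.##...
......#...
..........
Generation 3: 17 live cells
..........
..###.....
.#..#.#...
#.##......
###.##....
.....##...
.....#....
..........
Generation 4: 20 live cells
...#......
...#.#....
.#.###....
####......
.##.###...
.#...##...
......#...
..........

Cell (3,3) at generation 4: 1 -> alive

Answer: alive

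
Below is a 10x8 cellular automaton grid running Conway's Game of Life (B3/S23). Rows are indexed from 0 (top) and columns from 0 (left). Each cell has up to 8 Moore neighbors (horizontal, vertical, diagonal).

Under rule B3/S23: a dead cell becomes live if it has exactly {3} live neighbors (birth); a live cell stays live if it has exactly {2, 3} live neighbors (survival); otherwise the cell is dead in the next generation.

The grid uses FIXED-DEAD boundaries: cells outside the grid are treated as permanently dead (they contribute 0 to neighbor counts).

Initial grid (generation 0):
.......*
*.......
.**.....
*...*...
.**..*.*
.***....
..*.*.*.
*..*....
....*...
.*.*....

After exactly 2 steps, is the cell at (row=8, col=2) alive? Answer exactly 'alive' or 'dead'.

Answer: alive

Derivation:
Simulating step by step:
Generation 0 (given above): 21 live cells
Generation 1: 17 live cells
........
.*......
**......
*..*....
*...*...
....***.
....*...
...***..
..***...
........
Generation 2: 16 live cells
........
**......
***.....
*.......
...**...
...**...
......*.
..*..*..
..*..*..
...*....

Cell (8,2) at generation 2: 1 -> alive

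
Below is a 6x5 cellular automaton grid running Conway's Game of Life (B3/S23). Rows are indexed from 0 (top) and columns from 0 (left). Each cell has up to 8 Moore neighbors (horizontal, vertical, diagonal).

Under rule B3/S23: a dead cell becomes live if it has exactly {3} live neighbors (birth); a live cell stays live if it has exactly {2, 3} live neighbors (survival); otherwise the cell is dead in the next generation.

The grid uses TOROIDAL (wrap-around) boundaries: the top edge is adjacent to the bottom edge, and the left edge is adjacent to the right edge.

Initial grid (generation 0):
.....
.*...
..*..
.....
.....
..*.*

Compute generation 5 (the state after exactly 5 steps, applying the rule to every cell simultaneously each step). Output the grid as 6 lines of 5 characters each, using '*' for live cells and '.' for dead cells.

Simulating step by step:
Generation 0 (given above): 4 live cells
Generation 1: 0 live cells
.....
.....
.....
.....
.....
.....
Generation 2: 0 live cells
.....
.....
.....
.....
.....
.....
Generation 3: 0 live cells
.....
.....
.....
.....
.....
.....
Generation 4: 0 live cells
.....
.....
.....
.....
.....
.....
Generation 5: 0 live cells
(generation 5 grid is the final answer)

Answer: .....
.....
.....
.....
.....
.....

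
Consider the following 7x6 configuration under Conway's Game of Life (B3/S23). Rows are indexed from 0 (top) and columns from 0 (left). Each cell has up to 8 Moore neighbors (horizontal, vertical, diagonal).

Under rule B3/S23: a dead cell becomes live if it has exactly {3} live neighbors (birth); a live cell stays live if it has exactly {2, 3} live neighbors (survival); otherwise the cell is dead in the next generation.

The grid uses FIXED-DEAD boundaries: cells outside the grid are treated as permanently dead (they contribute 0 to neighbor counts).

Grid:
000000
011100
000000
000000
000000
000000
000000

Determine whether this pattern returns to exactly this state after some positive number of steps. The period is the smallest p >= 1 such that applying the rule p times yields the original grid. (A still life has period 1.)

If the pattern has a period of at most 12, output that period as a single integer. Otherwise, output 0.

Answer: 2

Derivation:
Simulating and comparing each generation to the original:
Gen 0 (original, given above): 3 live cells
Gen 1: 3 live cells, differs from original
Gen 2: 3 live cells, MATCHES original -> period = 2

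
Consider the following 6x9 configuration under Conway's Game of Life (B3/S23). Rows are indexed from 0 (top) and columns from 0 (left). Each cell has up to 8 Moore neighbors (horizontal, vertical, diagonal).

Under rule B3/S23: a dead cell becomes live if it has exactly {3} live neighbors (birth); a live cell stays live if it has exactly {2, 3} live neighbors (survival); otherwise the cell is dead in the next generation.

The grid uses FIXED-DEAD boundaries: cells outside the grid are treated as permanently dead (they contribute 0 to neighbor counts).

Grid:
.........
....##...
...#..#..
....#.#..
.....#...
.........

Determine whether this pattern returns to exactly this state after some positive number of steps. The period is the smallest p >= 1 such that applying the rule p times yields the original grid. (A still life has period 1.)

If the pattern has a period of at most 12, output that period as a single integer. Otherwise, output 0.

Simulating and comparing each generation to the original:
Gen 0 (original, given above): 7 live cells
Gen 1: 7 live cells, MATCHES original -> period = 1

Answer: 1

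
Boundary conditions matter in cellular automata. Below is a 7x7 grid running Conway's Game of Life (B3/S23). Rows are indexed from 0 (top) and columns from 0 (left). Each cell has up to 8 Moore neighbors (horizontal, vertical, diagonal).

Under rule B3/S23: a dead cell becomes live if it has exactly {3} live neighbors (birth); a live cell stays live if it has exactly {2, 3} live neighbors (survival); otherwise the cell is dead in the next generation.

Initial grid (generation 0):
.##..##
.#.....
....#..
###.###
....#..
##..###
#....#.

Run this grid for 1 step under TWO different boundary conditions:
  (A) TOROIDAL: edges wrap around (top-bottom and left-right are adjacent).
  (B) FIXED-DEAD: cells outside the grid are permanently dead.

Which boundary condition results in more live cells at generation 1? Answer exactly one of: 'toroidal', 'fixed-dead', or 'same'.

Under TOROIDAL boundary, generation 1:
.##..##
###..#.
..###.#
##..#.#
..#....
##..#..
..#....
Population = 21

Under FIXED-DEAD boundary, generation 1:
.##....
.##..#.
#.###..
.#..#..
..#....
##..#.#
##..###
Population = 21

Comparison: toroidal=21, fixed-dead=21 -> same

Answer: same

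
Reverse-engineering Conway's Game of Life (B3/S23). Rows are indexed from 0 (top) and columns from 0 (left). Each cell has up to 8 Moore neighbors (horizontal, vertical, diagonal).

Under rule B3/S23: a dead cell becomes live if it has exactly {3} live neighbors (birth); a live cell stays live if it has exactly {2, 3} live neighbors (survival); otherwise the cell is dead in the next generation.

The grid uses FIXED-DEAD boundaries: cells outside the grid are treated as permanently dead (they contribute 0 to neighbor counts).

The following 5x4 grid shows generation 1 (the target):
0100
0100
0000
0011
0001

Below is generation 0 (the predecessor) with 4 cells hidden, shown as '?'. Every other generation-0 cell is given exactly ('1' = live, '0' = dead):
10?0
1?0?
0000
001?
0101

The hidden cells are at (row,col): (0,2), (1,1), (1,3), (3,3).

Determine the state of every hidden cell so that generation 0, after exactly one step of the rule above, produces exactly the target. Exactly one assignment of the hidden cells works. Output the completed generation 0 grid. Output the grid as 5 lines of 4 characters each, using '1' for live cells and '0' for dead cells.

Hidden generation-0 cells (in order): (0,2), (1,1), (1,3), (3,3).
A hidden cell only influences target cells in its own 3x3 neighborhood. Try each of the 2^4 = 16 assignments, step the completed generation 0 forward once under B3/S23, and compare with the target:
  (0,2)=0 (1,1)=0 (1,3)=0 (3,3)=0 -> step gives (0,1)='0' but target has '1' -> reject
  (0,2)=0 (1,1)=0 (1,3)=0 (3,3)=1 -> step gives (0,1)='0' but target has '1' -> reject
  (0,2)=0 (1,1)=0 (1,3)=1 (3,3)=0 -> step gives (0,1)='0' but target has '1' -> reject
  (0,2)=0 (1,1)=0 (1,3)=1 (3,3)=1 -> step gives (0,1)='0' but target has '1' -> reject
  (0,2)=0 (1,1)=1 (1,3)=0 (3,3)=0 -> step gives (0,0)='1' but target has '0' -> reject
  (0,2)=0 (1,1)=1 (1,3)=0 (3,3)=1 -> step gives (0,0)='1' but target has '0' -> reject
  (0,2)=0 (1,1)=1 (1,3)=1 (3,3)=0 -> step gives (0,0)='1' but target has '0' -> reject
  (0,2)=0 (1,1)=1 (1,3)=1 (3,3)=1 -> step gives (0,0)='1' but target has '0' -> reject
  (0,2)=1 (1,1)=0 (1,3)=0 (3,3)=0 -> step gives (3,3)='0' but target has '1' -> reject
  (0,2)=1 (1,1)=0 (1,3)=0 (3,3)=1 -> step reproduces the target at every cell -> ACCEPT
  (0,2)=1 (1,1)=0 (1,3)=1 (3,3)=0 -> step gives (3,3)='0' but target has '1' -> reject
  (0,2)=1 (1,1)=0 (1,3)=1 (3,3)=1 -> step gives (2,2)='1' but target has '0' -> reject
  (0,2)=1 (1,1)=1 (1,3)=0 (3,3)=0 -> step gives (0,0)='1' but target has '0' -> reject
  (0,2)=1 (1,1)=1 (1,3)=0 (3,3)=1 -> step gives (0,0)='1' but target has '0' -> reject
  (0,2)=1 (1,1)=1 (1,3)=1 (3,3)=0 -> step gives (0,0)='1' but target has '0' -> reject
  (0,2)=1 (1,1)=1 (1,3)=1 (3,3)=1 -> step gives (0,0)='1' but target has '0' -> reject
Unique solution: (0,2)=live, (1,1)=dead, (1,3)=dead, (3,3)=live.
Check: live-neighbor counts of every cell in the completed generation 0:
1301
1311
1222
1232
1142
Applying B3/S23 to generation 0 with these counts gives:
0100
0100
0000
0011
0001
which matches the target exactly.

Answer: 1010
1000
0000
0011
0101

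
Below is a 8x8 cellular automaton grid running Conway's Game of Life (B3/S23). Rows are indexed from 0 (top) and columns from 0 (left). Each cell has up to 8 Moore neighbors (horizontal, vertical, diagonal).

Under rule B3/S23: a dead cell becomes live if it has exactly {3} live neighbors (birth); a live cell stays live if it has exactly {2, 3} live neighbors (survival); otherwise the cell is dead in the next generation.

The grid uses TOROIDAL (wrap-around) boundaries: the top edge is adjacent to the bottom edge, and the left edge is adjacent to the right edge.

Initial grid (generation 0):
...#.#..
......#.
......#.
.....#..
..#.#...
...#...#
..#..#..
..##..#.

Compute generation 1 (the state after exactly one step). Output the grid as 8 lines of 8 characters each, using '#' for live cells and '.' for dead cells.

Answer: ..#####.
.....##.
.....##.
.....#..
...##...
..###...
..#.#.#.
..##.##.

Derivation:
Simulating step by step:
Generation 0 (given above): 14 live cells
Generation 1: 22 live cells
(generation 1 grid is the final answer)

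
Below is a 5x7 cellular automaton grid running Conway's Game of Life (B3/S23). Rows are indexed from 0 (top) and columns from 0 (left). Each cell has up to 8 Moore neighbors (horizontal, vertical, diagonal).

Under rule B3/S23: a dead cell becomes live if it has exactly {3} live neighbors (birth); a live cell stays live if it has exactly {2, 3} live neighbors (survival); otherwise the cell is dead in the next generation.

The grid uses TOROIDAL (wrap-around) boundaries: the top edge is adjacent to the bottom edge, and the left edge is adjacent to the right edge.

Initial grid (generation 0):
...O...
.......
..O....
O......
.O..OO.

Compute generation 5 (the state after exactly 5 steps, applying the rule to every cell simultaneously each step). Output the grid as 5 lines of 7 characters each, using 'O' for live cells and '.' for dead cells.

Simulating step by step:
Generation 0 (given above): 6 live cells
Generation 1: 3 live cells
....O..
.......
.......
.O.....
....O..
Generation 2: 0 live cells
.......
.......
.......
.......
.......
Generation 3: 0 live cells
.......
.......
.......
.......
.......
Generation 4: 0 live cells
.......
.......
.......
.......
.......
Generation 5: 0 live cells
(generation 5 grid is the final answer)

Answer: .......
.......
.......
.......
.......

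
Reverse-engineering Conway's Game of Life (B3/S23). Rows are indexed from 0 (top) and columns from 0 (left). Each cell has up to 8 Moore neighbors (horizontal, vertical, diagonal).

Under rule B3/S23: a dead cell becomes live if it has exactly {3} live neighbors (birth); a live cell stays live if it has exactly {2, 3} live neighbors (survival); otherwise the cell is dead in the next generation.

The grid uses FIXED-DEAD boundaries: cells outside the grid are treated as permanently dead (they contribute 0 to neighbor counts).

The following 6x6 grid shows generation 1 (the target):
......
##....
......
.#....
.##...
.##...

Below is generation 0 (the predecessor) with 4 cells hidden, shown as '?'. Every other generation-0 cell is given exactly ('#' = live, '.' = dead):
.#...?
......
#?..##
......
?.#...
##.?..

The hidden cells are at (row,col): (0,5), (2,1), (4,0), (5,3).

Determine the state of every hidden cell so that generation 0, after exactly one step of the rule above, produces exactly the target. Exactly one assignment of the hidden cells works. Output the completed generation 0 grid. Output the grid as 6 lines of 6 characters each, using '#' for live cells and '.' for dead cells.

Hidden generation-0 cells (in order): (0,5), (2,1), (4,0), (5,3).
A hidden cell only influences target cells in its own 3x3 neighborhood. Try each of the 2^4 = 16 assignments, step the completed generation 0 forward once under B3/S23, and compare with the target:
  (0,5)=. (2,1)=. (4,0)=. (5,3)=. -> step gives (1,0)='.' but target has '#' -> reject
  (0,5)=. (2,1)=. (4,0)=. (5,3)=# -> step gives (1,0)='.' but target has '#' -> reject
  (0,5)=. (2,1)=. (4,0)=# (5,3)=. -> step gives (1,0)='.' but target has '#' -> reject
  (0,5)=. (2,1)=. (4,0)=# (5,3)=# -> step gives (1,0)='.' but target has '#' -> reject
  (0,5)=. (2,1)=# (4,0)=. (5,3)=. -> step gives (4,2)='.' but target has '#' -> reject
  (0,5)=. (2,1)=# (4,0)=. (5,3)=# -> step reproduces the target at every cell -> ACCEPT
  (0,5)=. (2,1)=# (4,0)=# (5,3)=. -> step gives (3,0)='#' but target has '.' -> reject
  (0,5)=. (2,1)=# (4,0)=# (5,3)=# -> step gives (3,0)='#' but target has '.' -> reject
  (0,5)=# (2,1)=. (4,0)=. (5,3)=. -> step gives (1,0)='.' but target has '#' -> reject
  (0,5)=# (2,1)=. (4,0)=. (5,3)=# -> step gives (1,0)='.' but target has '#' -> reject
  (0,5)=# (2,1)=. (4,0)=# (5,3)=. -> step gives (1,0)='.' but target has '#' -> reject
  (0,5)=# (2,1)=. (4,0)=# (5,3)=# -> step gives (1,0)='.' but target has '#' -> reject
  (0,5)=# (2,1)=# (4,0)=. (5,3)=. -> step gives (1,4)='#' but target has '.' -> reject
  (0,5)=# (2,1)=# (4,0)=. (5,3)=# -> step gives (1,4)='#' but target has '.' -> reject
  (0,5)=# (2,1)=# (4,0)=# (5,3)=. -> step gives (1,4)='#' but target has '.' -> reject
  (0,5)=# (2,1)=# (4,0)=# (5,3)=# -> step gives (1,4)='#' but target has '.' -> reject
Unique solution: (0,5)=dead, (2,1)=live, (4,0)=dead, (5,3)=live.
Check: live-neighbor counts of every cell in the completed generation 0:
101000
332122
111111
232222
232210
123110
Applying B3/S23 to generation 0 with these counts gives:
......
##....
......
.#....
.##...
.##...
which matches the target exactly.

Answer: .#....
......
##..##
......
..#...
##.#..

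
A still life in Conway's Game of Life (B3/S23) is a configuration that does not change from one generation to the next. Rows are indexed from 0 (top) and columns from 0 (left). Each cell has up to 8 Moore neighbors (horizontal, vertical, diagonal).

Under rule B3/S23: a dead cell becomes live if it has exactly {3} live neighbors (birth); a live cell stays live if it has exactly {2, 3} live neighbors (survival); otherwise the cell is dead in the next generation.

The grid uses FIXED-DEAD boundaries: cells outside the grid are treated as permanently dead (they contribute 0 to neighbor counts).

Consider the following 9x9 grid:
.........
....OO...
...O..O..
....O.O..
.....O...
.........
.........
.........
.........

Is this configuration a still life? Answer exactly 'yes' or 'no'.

Answer: yes

Derivation:
Compute generation 1 and compare to generation 0 (given above):
Generation 1:
.........
....OO...
...O..O..
....O.O..
.....O...
.........
.........
.........
.........
The grids are IDENTICAL -> still life.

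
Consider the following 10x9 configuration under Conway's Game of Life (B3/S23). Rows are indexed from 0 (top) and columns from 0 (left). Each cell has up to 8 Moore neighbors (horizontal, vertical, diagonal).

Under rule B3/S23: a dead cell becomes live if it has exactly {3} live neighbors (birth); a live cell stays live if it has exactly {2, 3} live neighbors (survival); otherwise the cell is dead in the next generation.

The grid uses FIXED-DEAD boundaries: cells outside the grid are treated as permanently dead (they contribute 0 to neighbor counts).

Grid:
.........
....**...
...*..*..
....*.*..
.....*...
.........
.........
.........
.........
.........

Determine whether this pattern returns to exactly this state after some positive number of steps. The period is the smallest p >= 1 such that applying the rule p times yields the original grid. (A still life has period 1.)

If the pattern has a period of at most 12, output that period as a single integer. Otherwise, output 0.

Simulating and comparing each generation to the original:
Gen 0 (original, given above): 7 live cells
Gen 1: 7 live cells, MATCHES original -> period = 1

Answer: 1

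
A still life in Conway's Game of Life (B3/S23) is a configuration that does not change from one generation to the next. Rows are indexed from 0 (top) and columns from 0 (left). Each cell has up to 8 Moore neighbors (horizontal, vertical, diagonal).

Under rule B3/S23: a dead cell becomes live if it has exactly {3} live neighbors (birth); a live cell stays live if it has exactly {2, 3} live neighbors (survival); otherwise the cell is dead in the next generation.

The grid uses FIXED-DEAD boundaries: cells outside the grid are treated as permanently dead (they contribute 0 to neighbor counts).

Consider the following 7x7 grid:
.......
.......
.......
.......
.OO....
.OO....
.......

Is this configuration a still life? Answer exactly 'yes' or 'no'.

Answer: yes

Derivation:
Compute generation 1 and compare to generation 0 (given above):
Generation 1:
.......
.......
.......
.......
.OO....
.OO....
.......
The grids are IDENTICAL -> still life.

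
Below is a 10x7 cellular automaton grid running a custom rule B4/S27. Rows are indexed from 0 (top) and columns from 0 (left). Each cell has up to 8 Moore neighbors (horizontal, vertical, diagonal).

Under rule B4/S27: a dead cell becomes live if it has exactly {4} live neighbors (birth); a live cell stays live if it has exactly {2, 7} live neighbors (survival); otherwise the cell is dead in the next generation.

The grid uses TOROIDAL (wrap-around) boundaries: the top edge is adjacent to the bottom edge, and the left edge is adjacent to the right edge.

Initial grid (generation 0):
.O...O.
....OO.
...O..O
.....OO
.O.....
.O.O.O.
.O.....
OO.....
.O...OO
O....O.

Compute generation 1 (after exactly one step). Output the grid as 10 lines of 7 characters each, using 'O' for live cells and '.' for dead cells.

Simulating step by step:
Generation 0 (given above): 20 live cells
Generation 1: 10 live cells
(generation 1 grid is the final answer)

Answer: ....O.O
.......
....O..
.....OO
.......
.OO....
O.O....
.......
.....O.
.......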